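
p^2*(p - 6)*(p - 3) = p^4 - 9*p^3 + 18*p^2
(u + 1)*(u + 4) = u^2 + 5*u + 4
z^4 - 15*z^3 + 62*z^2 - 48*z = z*(z - 8)*(z - 6)*(z - 1)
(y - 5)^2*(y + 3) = y^3 - 7*y^2 - 5*y + 75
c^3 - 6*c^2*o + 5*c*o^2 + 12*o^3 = (c - 4*o)*(c - 3*o)*(c + o)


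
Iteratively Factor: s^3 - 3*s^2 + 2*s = (s - 2)*(s^2 - s) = (s - 2)*(s - 1)*(s)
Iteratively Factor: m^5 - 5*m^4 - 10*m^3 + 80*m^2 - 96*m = (m - 3)*(m^4 - 2*m^3 - 16*m^2 + 32*m) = (m - 3)*(m - 2)*(m^3 - 16*m) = (m - 4)*(m - 3)*(m - 2)*(m^2 + 4*m) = m*(m - 4)*(m - 3)*(m - 2)*(m + 4)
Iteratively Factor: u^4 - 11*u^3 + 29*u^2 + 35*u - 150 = (u + 2)*(u^3 - 13*u^2 + 55*u - 75) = (u - 5)*(u + 2)*(u^2 - 8*u + 15) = (u - 5)^2*(u + 2)*(u - 3)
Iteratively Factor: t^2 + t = (t)*(t + 1)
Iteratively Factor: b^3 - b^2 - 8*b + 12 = (b + 3)*(b^2 - 4*b + 4) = (b - 2)*(b + 3)*(b - 2)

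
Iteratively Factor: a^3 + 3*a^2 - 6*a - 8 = (a + 4)*(a^2 - a - 2) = (a - 2)*(a + 4)*(a + 1)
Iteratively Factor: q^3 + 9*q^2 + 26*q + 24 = (q + 4)*(q^2 + 5*q + 6) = (q + 3)*(q + 4)*(q + 2)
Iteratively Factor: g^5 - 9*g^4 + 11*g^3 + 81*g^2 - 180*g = (g)*(g^4 - 9*g^3 + 11*g^2 + 81*g - 180) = g*(g - 4)*(g^3 - 5*g^2 - 9*g + 45) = g*(g - 5)*(g - 4)*(g^2 - 9) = g*(g - 5)*(g - 4)*(g - 3)*(g + 3)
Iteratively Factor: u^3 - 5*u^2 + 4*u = (u - 1)*(u^2 - 4*u) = u*(u - 1)*(u - 4)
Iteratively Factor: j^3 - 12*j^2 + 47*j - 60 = (j - 4)*(j^2 - 8*j + 15) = (j - 4)*(j - 3)*(j - 5)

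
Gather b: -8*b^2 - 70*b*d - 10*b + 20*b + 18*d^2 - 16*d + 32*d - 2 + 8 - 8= -8*b^2 + b*(10 - 70*d) + 18*d^2 + 16*d - 2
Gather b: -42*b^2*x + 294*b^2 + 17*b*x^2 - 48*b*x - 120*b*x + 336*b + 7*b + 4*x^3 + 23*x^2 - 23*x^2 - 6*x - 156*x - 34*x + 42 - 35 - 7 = b^2*(294 - 42*x) + b*(17*x^2 - 168*x + 343) + 4*x^3 - 196*x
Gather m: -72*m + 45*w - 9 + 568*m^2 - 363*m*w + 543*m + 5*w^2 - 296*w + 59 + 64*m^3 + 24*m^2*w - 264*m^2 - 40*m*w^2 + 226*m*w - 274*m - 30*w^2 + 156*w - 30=64*m^3 + m^2*(24*w + 304) + m*(-40*w^2 - 137*w + 197) - 25*w^2 - 95*w + 20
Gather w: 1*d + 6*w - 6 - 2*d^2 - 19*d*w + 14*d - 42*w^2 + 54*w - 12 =-2*d^2 + 15*d - 42*w^2 + w*(60 - 19*d) - 18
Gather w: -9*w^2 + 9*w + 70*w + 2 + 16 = -9*w^2 + 79*w + 18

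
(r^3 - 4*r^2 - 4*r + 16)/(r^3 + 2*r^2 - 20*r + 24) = (r^2 - 2*r - 8)/(r^2 + 4*r - 12)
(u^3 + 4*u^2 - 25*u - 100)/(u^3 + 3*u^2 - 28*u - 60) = (u^2 + 9*u + 20)/(u^2 + 8*u + 12)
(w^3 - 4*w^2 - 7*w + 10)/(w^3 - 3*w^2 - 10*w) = (w - 1)/w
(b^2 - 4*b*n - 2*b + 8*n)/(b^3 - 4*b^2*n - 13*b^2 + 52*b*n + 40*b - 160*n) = (b - 2)/(b^2 - 13*b + 40)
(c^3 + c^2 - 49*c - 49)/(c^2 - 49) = c + 1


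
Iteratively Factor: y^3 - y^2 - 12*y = (y - 4)*(y^2 + 3*y) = y*(y - 4)*(y + 3)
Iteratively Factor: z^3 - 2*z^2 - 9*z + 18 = (z - 3)*(z^2 + z - 6) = (z - 3)*(z - 2)*(z + 3)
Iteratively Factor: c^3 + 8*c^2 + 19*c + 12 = (c + 3)*(c^2 + 5*c + 4) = (c + 1)*(c + 3)*(c + 4)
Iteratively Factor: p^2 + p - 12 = (p - 3)*(p + 4)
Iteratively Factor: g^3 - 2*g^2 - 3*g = (g - 3)*(g^2 + g) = (g - 3)*(g + 1)*(g)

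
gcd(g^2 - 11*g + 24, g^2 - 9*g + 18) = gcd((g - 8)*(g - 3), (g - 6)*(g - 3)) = g - 3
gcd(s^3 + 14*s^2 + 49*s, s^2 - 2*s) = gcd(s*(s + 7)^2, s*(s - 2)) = s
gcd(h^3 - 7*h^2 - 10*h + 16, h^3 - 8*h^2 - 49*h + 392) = h - 8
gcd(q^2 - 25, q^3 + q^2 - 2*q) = 1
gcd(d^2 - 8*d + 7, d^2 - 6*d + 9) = 1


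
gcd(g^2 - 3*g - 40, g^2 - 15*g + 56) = g - 8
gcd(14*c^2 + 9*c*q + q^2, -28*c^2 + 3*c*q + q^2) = 7*c + q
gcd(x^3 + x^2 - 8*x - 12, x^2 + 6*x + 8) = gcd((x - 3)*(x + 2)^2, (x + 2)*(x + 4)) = x + 2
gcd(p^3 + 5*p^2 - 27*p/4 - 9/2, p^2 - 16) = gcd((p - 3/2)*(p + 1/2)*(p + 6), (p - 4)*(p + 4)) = 1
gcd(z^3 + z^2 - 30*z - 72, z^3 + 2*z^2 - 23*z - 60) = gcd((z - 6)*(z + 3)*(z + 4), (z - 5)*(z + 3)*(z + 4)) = z^2 + 7*z + 12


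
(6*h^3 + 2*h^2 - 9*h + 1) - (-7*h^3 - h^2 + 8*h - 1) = 13*h^3 + 3*h^2 - 17*h + 2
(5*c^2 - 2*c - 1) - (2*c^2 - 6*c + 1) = 3*c^2 + 4*c - 2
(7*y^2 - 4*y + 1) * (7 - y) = -7*y^3 + 53*y^2 - 29*y + 7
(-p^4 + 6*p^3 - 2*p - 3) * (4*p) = -4*p^5 + 24*p^4 - 8*p^2 - 12*p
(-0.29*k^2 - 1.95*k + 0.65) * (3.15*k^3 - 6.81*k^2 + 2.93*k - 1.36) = -0.9135*k^5 - 4.1676*k^4 + 14.4773*k^3 - 9.7456*k^2 + 4.5565*k - 0.884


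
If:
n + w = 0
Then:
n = -w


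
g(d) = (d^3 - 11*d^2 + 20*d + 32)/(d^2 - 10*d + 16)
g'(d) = (10 - 2*d)*(d^3 - 11*d^2 + 20*d + 32)/(d^2 - 10*d + 16)^2 + (3*d^2 - 22*d + 20)/(d^2 - 10*d + 16)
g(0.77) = 4.65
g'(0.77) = 4.97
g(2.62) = -8.06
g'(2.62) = 16.61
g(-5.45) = -5.64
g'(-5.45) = 1.11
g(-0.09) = 1.78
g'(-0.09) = 2.37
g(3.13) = -3.18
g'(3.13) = 5.70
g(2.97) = -4.22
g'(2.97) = 7.38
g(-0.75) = 0.43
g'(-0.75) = 1.79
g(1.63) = 16.85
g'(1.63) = 44.83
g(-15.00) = -15.65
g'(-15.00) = 1.02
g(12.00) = 10.40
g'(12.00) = 1.06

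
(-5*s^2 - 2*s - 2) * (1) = -5*s^2 - 2*s - 2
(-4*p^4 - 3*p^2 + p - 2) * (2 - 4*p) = 16*p^5 - 8*p^4 + 12*p^3 - 10*p^2 + 10*p - 4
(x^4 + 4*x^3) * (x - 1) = x^5 + 3*x^4 - 4*x^3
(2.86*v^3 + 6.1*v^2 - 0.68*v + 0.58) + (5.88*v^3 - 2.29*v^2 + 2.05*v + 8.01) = 8.74*v^3 + 3.81*v^2 + 1.37*v + 8.59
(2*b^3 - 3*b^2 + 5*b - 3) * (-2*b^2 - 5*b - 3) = -4*b^5 - 4*b^4 - b^3 - 10*b^2 + 9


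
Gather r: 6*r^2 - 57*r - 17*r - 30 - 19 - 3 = 6*r^2 - 74*r - 52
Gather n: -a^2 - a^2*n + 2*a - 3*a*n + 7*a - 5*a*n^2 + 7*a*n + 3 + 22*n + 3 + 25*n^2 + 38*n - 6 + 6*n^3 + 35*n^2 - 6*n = -a^2 + 9*a + 6*n^3 + n^2*(60 - 5*a) + n*(-a^2 + 4*a + 54)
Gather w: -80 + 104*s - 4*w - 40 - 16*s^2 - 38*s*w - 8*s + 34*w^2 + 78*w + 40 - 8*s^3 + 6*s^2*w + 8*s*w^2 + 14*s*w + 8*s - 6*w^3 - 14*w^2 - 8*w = -8*s^3 - 16*s^2 + 104*s - 6*w^3 + w^2*(8*s + 20) + w*(6*s^2 - 24*s + 66) - 80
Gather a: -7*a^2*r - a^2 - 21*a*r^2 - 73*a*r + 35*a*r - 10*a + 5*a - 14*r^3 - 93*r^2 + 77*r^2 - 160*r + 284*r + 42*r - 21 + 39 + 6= a^2*(-7*r - 1) + a*(-21*r^2 - 38*r - 5) - 14*r^3 - 16*r^2 + 166*r + 24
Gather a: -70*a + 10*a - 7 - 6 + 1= -60*a - 12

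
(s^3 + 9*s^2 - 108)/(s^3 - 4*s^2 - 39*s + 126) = (s + 6)/(s - 7)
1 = 1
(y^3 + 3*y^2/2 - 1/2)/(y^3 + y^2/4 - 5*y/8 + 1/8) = 4*(y + 1)/(4*y - 1)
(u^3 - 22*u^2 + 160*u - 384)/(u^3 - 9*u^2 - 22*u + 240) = (u - 8)/(u + 5)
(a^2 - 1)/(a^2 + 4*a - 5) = (a + 1)/(a + 5)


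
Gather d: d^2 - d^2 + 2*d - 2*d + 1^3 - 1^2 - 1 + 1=0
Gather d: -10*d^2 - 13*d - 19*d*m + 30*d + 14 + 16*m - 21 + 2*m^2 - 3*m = -10*d^2 + d*(17 - 19*m) + 2*m^2 + 13*m - 7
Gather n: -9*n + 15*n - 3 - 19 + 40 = 6*n + 18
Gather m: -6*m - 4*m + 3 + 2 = 5 - 10*m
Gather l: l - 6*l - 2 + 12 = 10 - 5*l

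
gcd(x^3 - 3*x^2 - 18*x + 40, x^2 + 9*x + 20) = x + 4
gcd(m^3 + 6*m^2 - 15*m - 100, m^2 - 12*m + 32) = m - 4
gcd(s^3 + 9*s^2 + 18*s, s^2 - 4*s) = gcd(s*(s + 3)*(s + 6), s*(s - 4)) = s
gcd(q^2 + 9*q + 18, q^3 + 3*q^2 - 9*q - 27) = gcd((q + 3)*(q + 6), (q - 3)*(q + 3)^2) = q + 3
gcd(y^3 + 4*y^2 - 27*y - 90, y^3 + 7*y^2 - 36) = y^2 + 9*y + 18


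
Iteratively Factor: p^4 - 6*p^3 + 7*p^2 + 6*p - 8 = (p - 1)*(p^3 - 5*p^2 + 2*p + 8) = (p - 2)*(p - 1)*(p^2 - 3*p - 4) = (p - 2)*(p - 1)*(p + 1)*(p - 4)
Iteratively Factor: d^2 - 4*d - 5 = (d - 5)*(d + 1)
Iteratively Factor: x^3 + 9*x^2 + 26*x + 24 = (x + 3)*(x^2 + 6*x + 8) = (x + 3)*(x + 4)*(x + 2)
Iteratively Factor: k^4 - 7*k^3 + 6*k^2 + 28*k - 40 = (k - 2)*(k^3 - 5*k^2 - 4*k + 20) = (k - 5)*(k - 2)*(k^2 - 4) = (k - 5)*(k - 2)*(k + 2)*(k - 2)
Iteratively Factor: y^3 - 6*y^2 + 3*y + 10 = (y + 1)*(y^2 - 7*y + 10) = (y - 5)*(y + 1)*(y - 2)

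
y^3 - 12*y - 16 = (y - 4)*(y + 2)^2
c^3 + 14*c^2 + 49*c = c*(c + 7)^2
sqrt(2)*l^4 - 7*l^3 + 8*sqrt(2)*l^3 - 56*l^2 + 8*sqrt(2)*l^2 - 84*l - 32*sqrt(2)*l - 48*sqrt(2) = (l + 2)*(l + 6)*(l - 4*sqrt(2))*(sqrt(2)*l + 1)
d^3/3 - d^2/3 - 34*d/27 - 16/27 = (d/3 + 1/3)*(d - 8/3)*(d + 2/3)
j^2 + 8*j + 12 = (j + 2)*(j + 6)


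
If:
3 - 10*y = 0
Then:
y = 3/10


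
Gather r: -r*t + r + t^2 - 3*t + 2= r*(1 - t) + t^2 - 3*t + 2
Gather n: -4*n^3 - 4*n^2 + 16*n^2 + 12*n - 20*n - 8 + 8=-4*n^3 + 12*n^2 - 8*n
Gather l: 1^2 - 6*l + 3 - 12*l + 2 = 6 - 18*l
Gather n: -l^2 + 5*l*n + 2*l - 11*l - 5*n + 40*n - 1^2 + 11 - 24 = -l^2 - 9*l + n*(5*l + 35) - 14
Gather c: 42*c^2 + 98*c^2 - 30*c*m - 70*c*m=140*c^2 - 100*c*m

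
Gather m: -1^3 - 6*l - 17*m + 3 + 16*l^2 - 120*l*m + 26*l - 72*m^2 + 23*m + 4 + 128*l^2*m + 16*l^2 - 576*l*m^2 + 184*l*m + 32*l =32*l^2 + 52*l + m^2*(-576*l - 72) + m*(128*l^2 + 64*l + 6) + 6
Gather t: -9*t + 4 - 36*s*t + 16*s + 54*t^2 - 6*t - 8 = 16*s + 54*t^2 + t*(-36*s - 15) - 4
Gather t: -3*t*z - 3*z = -3*t*z - 3*z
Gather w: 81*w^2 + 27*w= 81*w^2 + 27*w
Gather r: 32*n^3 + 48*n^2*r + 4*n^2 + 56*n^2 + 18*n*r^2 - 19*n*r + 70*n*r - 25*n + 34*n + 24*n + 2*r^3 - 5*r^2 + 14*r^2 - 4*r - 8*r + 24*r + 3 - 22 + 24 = 32*n^3 + 60*n^2 + 33*n + 2*r^3 + r^2*(18*n + 9) + r*(48*n^2 + 51*n + 12) + 5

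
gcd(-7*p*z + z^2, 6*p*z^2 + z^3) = z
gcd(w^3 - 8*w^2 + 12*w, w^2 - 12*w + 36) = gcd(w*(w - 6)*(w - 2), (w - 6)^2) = w - 6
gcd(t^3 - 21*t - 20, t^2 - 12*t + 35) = t - 5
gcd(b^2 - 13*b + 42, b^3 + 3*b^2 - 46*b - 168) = b - 7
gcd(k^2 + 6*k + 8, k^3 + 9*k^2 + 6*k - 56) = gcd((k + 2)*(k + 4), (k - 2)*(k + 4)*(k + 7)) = k + 4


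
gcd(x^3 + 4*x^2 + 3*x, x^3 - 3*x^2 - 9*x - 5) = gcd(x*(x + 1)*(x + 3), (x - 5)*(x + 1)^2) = x + 1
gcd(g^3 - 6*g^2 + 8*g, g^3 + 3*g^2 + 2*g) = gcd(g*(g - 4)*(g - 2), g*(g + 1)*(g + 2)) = g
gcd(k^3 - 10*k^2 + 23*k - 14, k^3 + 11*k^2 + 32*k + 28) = 1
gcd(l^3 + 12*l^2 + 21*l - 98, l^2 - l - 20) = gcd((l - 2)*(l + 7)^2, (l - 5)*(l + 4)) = 1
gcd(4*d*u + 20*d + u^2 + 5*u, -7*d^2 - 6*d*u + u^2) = 1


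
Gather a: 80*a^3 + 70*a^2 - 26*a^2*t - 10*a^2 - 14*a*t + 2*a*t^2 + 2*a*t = 80*a^3 + a^2*(60 - 26*t) + a*(2*t^2 - 12*t)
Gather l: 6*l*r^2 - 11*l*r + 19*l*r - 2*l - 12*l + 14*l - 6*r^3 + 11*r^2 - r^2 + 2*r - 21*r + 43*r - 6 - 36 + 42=l*(6*r^2 + 8*r) - 6*r^3 + 10*r^2 + 24*r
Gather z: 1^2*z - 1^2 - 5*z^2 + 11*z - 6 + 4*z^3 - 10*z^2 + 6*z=4*z^3 - 15*z^2 + 18*z - 7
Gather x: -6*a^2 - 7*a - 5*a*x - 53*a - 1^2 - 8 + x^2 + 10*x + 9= -6*a^2 - 60*a + x^2 + x*(10 - 5*a)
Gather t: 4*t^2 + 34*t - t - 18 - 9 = 4*t^2 + 33*t - 27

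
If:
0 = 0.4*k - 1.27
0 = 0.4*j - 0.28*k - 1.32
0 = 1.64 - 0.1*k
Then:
No Solution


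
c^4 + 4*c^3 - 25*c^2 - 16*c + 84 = (c - 3)*(c - 2)*(c + 2)*(c + 7)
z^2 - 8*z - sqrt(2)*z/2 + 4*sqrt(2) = (z - 8)*(z - sqrt(2)/2)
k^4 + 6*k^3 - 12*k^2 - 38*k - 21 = (k - 3)*(k + 1)^2*(k + 7)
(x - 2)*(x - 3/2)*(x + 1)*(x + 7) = x^4 + 9*x^3/2 - 18*x^2 - x/2 + 21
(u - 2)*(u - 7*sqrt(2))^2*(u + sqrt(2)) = u^4 - 13*sqrt(2)*u^3 - 2*u^3 + 26*sqrt(2)*u^2 + 70*u^2 - 140*u + 98*sqrt(2)*u - 196*sqrt(2)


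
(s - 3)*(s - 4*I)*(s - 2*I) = s^3 - 3*s^2 - 6*I*s^2 - 8*s + 18*I*s + 24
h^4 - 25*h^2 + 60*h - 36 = (h - 3)*(h - 2)*(h - 1)*(h + 6)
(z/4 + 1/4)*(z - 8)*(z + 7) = z^3/4 - 57*z/4 - 14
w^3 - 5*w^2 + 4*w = w*(w - 4)*(w - 1)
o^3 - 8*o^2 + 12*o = o*(o - 6)*(o - 2)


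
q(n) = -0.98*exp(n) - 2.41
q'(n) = -0.98*exp(n)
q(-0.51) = -3.00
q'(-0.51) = -0.59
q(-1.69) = -2.59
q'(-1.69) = -0.18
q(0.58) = -4.16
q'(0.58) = -1.75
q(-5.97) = -2.41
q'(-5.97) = -0.00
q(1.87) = -8.77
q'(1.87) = -6.36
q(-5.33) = -2.41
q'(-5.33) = -0.00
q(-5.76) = -2.41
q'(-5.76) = -0.00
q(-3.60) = -2.44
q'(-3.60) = -0.03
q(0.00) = -3.39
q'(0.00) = -0.98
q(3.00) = -22.09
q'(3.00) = -19.68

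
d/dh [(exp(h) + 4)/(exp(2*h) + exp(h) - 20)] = (-(exp(h) + 4)*(2*exp(h) + 1) + exp(2*h) + exp(h) - 20)*exp(h)/(exp(2*h) + exp(h) - 20)^2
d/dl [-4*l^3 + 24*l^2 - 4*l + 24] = -12*l^2 + 48*l - 4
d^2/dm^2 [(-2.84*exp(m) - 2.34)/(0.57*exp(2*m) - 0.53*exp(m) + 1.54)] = (-0.922716000000001*exp(4*m) - 3.899028*exp(3*m) + 17.078454*exp(2*m) + 5.240894*exp(m) - 8.645252)*exp(m)/(0.185193*exp(6*m) - 0.516591*exp(5*m) + 1.981377*exp(4*m) - 2.940281*exp(3*m) + 5.353194*exp(2*m) - 3.770844*exp(m) + 3.652264)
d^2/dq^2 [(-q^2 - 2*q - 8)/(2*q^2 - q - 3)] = 2*(-10*q^3 - 114*q^2 + 12*q - 59)/(8*q^6 - 12*q^5 - 30*q^4 + 35*q^3 + 45*q^2 - 27*q - 27)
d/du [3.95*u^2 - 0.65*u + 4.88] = 7.9*u - 0.65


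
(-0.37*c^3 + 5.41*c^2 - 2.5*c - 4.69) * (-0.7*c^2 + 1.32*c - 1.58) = 0.259*c^5 - 4.2754*c^4 + 9.4758*c^3 - 8.5648*c^2 - 2.2408*c + 7.4102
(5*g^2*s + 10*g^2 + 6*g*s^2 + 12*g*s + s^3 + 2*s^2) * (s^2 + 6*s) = 5*g^2*s^3 + 40*g^2*s^2 + 60*g^2*s + 6*g*s^4 + 48*g*s^3 + 72*g*s^2 + s^5 + 8*s^4 + 12*s^3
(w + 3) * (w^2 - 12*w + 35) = w^3 - 9*w^2 - w + 105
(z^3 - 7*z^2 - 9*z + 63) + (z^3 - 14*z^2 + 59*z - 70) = 2*z^3 - 21*z^2 + 50*z - 7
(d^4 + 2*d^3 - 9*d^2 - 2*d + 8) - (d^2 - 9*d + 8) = d^4 + 2*d^3 - 10*d^2 + 7*d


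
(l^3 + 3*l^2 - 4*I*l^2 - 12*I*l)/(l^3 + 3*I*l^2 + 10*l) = (l^2 + l*(3 - 4*I) - 12*I)/(l^2 + 3*I*l + 10)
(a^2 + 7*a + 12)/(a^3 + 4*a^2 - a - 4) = (a + 3)/(a^2 - 1)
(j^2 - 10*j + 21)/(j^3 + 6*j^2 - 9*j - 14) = (j^2 - 10*j + 21)/(j^3 + 6*j^2 - 9*j - 14)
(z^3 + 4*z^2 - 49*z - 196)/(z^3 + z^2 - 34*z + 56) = (z^2 - 3*z - 28)/(z^2 - 6*z + 8)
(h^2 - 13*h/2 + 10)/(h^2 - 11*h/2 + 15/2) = (h - 4)/(h - 3)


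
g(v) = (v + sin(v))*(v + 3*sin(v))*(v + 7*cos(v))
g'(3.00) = 24.31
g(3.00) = -42.26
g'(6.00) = 498.39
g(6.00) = 375.63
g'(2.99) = 23.49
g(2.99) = -42.50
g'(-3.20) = -58.18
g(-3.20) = -96.82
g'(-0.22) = -21.84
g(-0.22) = 2.53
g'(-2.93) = -30.94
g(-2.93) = -109.26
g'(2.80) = 4.86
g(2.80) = -45.28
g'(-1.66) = 112.53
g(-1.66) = -28.19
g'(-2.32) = 72.09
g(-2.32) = -97.71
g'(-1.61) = 108.80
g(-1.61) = -22.65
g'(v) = (1 - 7*sin(v))*(v + sin(v))*(v + 3*sin(v)) + (v + sin(v))*(v + 7*cos(v))*(3*cos(v) + 1) + (v + 3*sin(v))*(v + 7*cos(v))*(cos(v) + 1)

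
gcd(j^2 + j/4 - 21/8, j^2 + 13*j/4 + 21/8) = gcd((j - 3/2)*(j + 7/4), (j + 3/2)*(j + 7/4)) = j + 7/4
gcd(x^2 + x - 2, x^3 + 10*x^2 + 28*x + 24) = x + 2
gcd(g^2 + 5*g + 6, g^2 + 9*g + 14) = g + 2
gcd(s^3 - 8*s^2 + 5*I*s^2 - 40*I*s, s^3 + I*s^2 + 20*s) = s^2 + 5*I*s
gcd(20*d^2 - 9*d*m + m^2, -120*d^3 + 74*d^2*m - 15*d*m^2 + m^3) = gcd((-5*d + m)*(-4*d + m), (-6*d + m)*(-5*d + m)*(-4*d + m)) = 20*d^2 - 9*d*m + m^2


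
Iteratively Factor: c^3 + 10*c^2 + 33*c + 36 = (c + 4)*(c^2 + 6*c + 9) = (c + 3)*(c + 4)*(c + 3)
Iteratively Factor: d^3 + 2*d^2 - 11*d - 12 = (d - 3)*(d^2 + 5*d + 4) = (d - 3)*(d + 4)*(d + 1)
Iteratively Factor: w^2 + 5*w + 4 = (w + 4)*(w + 1)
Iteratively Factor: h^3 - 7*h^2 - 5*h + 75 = (h + 3)*(h^2 - 10*h + 25) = (h - 5)*(h + 3)*(h - 5)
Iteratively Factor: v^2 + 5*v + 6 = (v + 3)*(v + 2)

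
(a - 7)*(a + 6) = a^2 - a - 42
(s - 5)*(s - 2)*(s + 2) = s^3 - 5*s^2 - 4*s + 20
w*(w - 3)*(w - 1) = w^3 - 4*w^2 + 3*w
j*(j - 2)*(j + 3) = j^3 + j^2 - 6*j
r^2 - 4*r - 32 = (r - 8)*(r + 4)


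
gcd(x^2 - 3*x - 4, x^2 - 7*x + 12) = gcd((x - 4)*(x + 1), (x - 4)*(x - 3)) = x - 4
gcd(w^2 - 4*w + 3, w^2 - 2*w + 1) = w - 1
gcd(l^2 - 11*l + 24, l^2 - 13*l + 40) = l - 8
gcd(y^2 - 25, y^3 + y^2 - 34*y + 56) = 1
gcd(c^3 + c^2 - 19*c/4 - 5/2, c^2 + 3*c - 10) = c - 2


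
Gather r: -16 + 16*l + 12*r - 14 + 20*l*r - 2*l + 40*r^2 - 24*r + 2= 14*l + 40*r^2 + r*(20*l - 12) - 28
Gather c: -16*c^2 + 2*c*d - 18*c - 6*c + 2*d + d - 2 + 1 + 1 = -16*c^2 + c*(2*d - 24) + 3*d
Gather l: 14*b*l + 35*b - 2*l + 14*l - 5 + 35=35*b + l*(14*b + 12) + 30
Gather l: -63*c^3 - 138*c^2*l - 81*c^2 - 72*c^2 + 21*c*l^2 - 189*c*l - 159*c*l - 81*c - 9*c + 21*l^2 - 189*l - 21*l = -63*c^3 - 153*c^2 - 90*c + l^2*(21*c + 21) + l*(-138*c^2 - 348*c - 210)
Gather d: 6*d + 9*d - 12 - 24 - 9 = 15*d - 45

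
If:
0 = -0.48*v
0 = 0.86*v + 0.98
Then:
No Solution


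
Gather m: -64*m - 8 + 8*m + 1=-56*m - 7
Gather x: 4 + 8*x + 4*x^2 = 4*x^2 + 8*x + 4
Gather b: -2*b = -2*b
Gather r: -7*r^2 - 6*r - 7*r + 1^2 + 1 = -7*r^2 - 13*r + 2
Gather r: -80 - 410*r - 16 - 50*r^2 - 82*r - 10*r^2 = -60*r^2 - 492*r - 96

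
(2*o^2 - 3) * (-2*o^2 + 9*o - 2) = -4*o^4 + 18*o^3 + 2*o^2 - 27*o + 6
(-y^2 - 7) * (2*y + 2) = -2*y^3 - 2*y^2 - 14*y - 14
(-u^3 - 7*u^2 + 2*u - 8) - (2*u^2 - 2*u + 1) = -u^3 - 9*u^2 + 4*u - 9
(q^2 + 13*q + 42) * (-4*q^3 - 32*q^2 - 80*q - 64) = -4*q^5 - 84*q^4 - 664*q^3 - 2448*q^2 - 4192*q - 2688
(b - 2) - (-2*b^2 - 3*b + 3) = 2*b^2 + 4*b - 5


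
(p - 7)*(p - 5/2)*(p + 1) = p^3 - 17*p^2/2 + 8*p + 35/2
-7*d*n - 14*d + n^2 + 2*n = (-7*d + n)*(n + 2)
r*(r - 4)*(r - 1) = r^3 - 5*r^2 + 4*r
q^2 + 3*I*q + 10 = (q - 2*I)*(q + 5*I)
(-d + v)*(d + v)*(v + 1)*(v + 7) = -d^2*v^2 - 8*d^2*v - 7*d^2 + v^4 + 8*v^3 + 7*v^2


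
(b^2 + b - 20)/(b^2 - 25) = (b - 4)/(b - 5)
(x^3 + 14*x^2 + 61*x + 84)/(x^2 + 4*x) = x + 10 + 21/x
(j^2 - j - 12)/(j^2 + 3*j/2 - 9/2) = 2*(j - 4)/(2*j - 3)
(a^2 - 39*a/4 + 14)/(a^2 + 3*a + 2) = (a^2 - 39*a/4 + 14)/(a^2 + 3*a + 2)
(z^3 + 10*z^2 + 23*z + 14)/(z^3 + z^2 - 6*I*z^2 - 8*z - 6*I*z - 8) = (z^2 + 9*z + 14)/(z^2 - 6*I*z - 8)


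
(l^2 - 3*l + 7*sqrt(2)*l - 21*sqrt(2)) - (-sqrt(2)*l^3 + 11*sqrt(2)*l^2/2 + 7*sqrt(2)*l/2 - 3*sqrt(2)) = sqrt(2)*l^3 - 11*sqrt(2)*l^2/2 + l^2 - 3*l + 7*sqrt(2)*l/2 - 18*sqrt(2)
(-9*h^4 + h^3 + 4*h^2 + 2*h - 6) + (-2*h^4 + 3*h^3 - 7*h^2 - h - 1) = -11*h^4 + 4*h^3 - 3*h^2 + h - 7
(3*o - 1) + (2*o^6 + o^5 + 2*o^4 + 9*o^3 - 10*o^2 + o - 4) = 2*o^6 + o^5 + 2*o^4 + 9*o^3 - 10*o^2 + 4*o - 5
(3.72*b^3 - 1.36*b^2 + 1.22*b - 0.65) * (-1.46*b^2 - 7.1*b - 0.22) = -5.4312*b^5 - 24.4264*b^4 + 7.0564*b^3 - 7.4138*b^2 + 4.3466*b + 0.143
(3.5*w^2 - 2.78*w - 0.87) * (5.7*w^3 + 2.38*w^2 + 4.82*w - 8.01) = 19.95*w^5 - 7.516*w^4 + 5.2946*w^3 - 43.5052*w^2 + 18.0744*w + 6.9687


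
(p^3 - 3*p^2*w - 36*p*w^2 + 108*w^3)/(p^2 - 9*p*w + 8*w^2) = (p^3 - 3*p^2*w - 36*p*w^2 + 108*w^3)/(p^2 - 9*p*w + 8*w^2)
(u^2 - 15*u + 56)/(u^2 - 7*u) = (u - 8)/u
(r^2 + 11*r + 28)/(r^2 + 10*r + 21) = (r + 4)/(r + 3)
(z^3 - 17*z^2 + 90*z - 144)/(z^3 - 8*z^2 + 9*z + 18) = (z - 8)/(z + 1)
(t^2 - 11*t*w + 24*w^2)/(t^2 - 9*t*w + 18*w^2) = (t - 8*w)/(t - 6*w)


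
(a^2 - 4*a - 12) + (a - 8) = a^2 - 3*a - 20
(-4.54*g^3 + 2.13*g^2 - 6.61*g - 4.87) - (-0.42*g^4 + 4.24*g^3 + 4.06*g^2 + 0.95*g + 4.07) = 0.42*g^4 - 8.78*g^3 - 1.93*g^2 - 7.56*g - 8.94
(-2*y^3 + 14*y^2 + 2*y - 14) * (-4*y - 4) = 8*y^4 - 48*y^3 - 64*y^2 + 48*y + 56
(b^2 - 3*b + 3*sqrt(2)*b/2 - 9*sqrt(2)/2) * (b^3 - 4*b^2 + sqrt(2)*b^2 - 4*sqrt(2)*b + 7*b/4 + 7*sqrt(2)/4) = b^5 - 7*b^4 + 5*sqrt(2)*b^4/2 - 35*sqrt(2)*b^3/2 + 67*b^3/4 - 105*b^2/4 + 275*sqrt(2)*b^2/8 - 105*sqrt(2)*b/8 + 165*b/4 - 63/4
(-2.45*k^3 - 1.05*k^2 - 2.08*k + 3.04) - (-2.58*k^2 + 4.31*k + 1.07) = -2.45*k^3 + 1.53*k^2 - 6.39*k + 1.97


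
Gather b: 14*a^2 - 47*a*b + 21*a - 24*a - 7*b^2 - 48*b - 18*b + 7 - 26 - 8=14*a^2 - 3*a - 7*b^2 + b*(-47*a - 66) - 27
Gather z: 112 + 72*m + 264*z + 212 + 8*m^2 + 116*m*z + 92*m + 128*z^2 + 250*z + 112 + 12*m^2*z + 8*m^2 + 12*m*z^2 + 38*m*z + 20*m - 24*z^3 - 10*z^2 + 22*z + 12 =16*m^2 + 184*m - 24*z^3 + z^2*(12*m + 118) + z*(12*m^2 + 154*m + 536) + 448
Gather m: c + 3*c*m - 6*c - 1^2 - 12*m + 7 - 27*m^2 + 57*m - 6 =-5*c - 27*m^2 + m*(3*c + 45)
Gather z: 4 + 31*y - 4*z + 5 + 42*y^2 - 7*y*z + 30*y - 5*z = 42*y^2 + 61*y + z*(-7*y - 9) + 9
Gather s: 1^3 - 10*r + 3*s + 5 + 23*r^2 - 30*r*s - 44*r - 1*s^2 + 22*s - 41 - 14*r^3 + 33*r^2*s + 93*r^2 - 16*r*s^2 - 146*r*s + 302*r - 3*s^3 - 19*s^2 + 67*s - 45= -14*r^3 + 116*r^2 + 248*r - 3*s^3 + s^2*(-16*r - 20) + s*(33*r^2 - 176*r + 92) - 80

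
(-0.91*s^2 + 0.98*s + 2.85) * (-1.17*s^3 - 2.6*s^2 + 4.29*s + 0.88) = 1.0647*s^5 + 1.2194*s^4 - 9.7864*s^3 - 4.0066*s^2 + 13.0889*s + 2.508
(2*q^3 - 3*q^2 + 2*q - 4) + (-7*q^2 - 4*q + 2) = 2*q^3 - 10*q^2 - 2*q - 2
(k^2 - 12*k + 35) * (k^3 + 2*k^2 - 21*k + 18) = k^5 - 10*k^4 - 10*k^3 + 340*k^2 - 951*k + 630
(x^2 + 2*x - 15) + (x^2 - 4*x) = 2*x^2 - 2*x - 15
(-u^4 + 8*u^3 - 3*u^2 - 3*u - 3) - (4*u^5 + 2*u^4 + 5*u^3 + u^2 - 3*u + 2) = -4*u^5 - 3*u^4 + 3*u^3 - 4*u^2 - 5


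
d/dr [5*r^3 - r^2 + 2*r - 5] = 15*r^2 - 2*r + 2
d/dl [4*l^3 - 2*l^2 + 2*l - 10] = 12*l^2 - 4*l + 2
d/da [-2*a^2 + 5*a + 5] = 5 - 4*a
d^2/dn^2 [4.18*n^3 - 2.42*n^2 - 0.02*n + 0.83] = 25.08*n - 4.84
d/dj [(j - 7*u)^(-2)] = -2/(j - 7*u)^3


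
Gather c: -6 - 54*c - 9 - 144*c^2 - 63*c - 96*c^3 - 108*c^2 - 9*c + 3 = -96*c^3 - 252*c^2 - 126*c - 12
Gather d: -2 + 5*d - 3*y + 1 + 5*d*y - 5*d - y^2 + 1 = 5*d*y - y^2 - 3*y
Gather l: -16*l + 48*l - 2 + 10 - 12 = 32*l - 4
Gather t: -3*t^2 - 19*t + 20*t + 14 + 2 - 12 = -3*t^2 + t + 4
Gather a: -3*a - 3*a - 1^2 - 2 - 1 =-6*a - 4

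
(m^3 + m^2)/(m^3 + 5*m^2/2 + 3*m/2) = 2*m/(2*m + 3)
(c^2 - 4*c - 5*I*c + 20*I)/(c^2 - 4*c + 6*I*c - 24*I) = (c - 5*I)/(c + 6*I)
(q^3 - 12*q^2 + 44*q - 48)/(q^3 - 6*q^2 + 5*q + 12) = (q^2 - 8*q + 12)/(q^2 - 2*q - 3)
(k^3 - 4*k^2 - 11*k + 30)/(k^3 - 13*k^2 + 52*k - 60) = (k + 3)/(k - 6)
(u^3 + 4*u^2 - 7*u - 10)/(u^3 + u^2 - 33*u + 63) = (u^3 + 4*u^2 - 7*u - 10)/(u^3 + u^2 - 33*u + 63)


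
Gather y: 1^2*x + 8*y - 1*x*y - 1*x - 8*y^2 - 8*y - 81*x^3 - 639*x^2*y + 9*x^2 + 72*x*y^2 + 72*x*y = -81*x^3 + 9*x^2 + y^2*(72*x - 8) + y*(-639*x^2 + 71*x)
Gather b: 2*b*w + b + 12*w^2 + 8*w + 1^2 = b*(2*w + 1) + 12*w^2 + 8*w + 1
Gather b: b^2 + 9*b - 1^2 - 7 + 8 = b^2 + 9*b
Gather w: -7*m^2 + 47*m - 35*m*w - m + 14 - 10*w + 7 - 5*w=-7*m^2 + 46*m + w*(-35*m - 15) + 21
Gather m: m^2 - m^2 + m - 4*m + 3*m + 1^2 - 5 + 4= 0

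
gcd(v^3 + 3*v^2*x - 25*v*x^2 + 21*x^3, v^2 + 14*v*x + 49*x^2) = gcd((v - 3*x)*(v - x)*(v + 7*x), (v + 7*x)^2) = v + 7*x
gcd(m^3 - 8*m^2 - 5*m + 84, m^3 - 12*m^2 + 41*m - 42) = m - 7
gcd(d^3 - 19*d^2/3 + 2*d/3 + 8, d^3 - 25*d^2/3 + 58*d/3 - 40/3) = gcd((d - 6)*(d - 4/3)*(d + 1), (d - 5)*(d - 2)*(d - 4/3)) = d - 4/3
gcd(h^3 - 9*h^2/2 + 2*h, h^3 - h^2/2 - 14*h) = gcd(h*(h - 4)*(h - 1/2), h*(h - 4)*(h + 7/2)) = h^2 - 4*h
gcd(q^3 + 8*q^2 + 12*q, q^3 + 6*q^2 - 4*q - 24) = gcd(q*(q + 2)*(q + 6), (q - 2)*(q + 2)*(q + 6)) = q^2 + 8*q + 12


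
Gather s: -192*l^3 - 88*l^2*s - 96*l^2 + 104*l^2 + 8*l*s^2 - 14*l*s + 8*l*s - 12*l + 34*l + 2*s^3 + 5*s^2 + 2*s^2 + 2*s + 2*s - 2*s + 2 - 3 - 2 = -192*l^3 + 8*l^2 + 22*l + 2*s^3 + s^2*(8*l + 7) + s*(-88*l^2 - 6*l + 2) - 3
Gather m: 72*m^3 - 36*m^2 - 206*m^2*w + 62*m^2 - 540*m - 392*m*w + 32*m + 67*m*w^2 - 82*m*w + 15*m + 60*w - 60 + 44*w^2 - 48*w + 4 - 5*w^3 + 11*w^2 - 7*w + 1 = 72*m^3 + m^2*(26 - 206*w) + m*(67*w^2 - 474*w - 493) - 5*w^3 + 55*w^2 + 5*w - 55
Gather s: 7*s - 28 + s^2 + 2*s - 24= s^2 + 9*s - 52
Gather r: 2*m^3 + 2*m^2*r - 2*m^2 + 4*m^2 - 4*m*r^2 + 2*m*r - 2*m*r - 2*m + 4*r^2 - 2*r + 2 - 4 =2*m^3 + 2*m^2 - 2*m + r^2*(4 - 4*m) + r*(2*m^2 - 2) - 2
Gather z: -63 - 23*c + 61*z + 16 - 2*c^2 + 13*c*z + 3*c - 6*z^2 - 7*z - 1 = -2*c^2 - 20*c - 6*z^2 + z*(13*c + 54) - 48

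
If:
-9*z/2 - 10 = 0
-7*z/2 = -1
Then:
No Solution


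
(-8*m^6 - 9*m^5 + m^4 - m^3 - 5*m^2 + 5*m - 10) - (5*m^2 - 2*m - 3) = -8*m^6 - 9*m^5 + m^4 - m^3 - 10*m^2 + 7*m - 7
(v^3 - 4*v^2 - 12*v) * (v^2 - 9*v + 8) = v^5 - 13*v^4 + 32*v^3 + 76*v^2 - 96*v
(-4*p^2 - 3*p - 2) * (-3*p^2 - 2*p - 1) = 12*p^4 + 17*p^3 + 16*p^2 + 7*p + 2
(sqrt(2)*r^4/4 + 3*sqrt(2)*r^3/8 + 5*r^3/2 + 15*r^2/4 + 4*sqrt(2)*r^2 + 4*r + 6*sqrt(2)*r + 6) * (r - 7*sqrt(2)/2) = sqrt(2)*r^5/4 + 3*sqrt(2)*r^4/8 + 3*r^4/4 - 19*sqrt(2)*r^3/4 + 9*r^3/8 - 24*r^2 - 57*sqrt(2)*r^2/8 - 36*r - 14*sqrt(2)*r - 21*sqrt(2)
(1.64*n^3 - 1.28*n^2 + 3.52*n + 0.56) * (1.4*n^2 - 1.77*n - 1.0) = 2.296*n^5 - 4.6948*n^4 + 5.5536*n^3 - 4.1664*n^2 - 4.5112*n - 0.56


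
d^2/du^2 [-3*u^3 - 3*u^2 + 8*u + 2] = -18*u - 6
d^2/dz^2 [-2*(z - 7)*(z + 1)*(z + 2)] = 16 - 12*z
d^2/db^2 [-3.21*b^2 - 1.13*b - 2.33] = -6.42000000000000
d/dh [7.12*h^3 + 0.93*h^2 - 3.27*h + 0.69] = 21.36*h^2 + 1.86*h - 3.27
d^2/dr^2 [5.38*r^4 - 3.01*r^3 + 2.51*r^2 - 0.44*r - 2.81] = 64.56*r^2 - 18.06*r + 5.02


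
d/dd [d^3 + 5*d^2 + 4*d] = 3*d^2 + 10*d + 4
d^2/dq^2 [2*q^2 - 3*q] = 4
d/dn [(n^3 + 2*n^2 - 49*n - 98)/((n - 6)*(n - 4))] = (n^4 - 20*n^3 + 101*n^2 + 292*n - 2156)/(n^4 - 20*n^3 + 148*n^2 - 480*n + 576)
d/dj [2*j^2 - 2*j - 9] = 4*j - 2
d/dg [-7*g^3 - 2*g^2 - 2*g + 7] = -21*g^2 - 4*g - 2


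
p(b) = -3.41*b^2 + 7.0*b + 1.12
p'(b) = 7.0 - 6.82*b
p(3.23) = -11.85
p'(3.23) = -15.03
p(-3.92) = -78.72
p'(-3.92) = 33.73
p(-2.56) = -39.15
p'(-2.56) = 24.46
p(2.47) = -2.39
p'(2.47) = -9.85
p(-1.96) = -25.70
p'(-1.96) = 20.37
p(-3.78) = -74.06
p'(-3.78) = 32.78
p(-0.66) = -4.99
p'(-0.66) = 11.50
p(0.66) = 4.25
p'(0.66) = 2.50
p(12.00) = -405.92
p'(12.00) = -74.84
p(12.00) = -405.92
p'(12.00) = -74.84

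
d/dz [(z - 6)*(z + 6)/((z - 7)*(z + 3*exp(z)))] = (2*z*(z - 7)*(z + 3*exp(z)) - (z - 7)*(z - 6)*(z + 6)*(3*exp(z) + 1) - (z - 6)*(z + 6)*(z + 3*exp(z)))/((z - 7)^2*(z + 3*exp(z))^2)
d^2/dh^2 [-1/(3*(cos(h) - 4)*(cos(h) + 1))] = (4*sin(h)^4/3 - 9*sin(h)^2 - cos(h)/4 - 3*cos(3*h)/4 - 1)/((cos(h) - 4)^3*(cos(h) + 1)^3)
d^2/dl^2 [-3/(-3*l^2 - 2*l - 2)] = 6*(-9*l^2 - 6*l + 4*(3*l + 1)^2 - 6)/(3*l^2 + 2*l + 2)^3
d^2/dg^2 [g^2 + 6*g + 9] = 2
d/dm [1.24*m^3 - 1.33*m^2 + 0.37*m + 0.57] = 3.72*m^2 - 2.66*m + 0.37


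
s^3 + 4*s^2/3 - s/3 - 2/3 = (s - 2/3)*(s + 1)^2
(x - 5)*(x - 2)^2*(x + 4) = x^4 - 5*x^3 - 12*x^2 + 76*x - 80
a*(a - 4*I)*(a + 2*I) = a^3 - 2*I*a^2 + 8*a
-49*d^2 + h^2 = (-7*d + h)*(7*d + h)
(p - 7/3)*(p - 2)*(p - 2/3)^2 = p^4 - 17*p^3/3 + 98*p^2/9 - 220*p/27 + 56/27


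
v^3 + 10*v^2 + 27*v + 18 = (v + 1)*(v + 3)*(v + 6)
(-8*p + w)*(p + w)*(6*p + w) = -48*p^3 - 50*p^2*w - p*w^2 + w^3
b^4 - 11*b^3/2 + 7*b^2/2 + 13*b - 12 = (b - 4)*(b - 2)*(b - 1)*(b + 3/2)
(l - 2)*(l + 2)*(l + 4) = l^3 + 4*l^2 - 4*l - 16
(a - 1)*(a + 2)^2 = a^3 + 3*a^2 - 4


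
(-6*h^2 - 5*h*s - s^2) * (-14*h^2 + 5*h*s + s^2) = 84*h^4 + 40*h^3*s - 17*h^2*s^2 - 10*h*s^3 - s^4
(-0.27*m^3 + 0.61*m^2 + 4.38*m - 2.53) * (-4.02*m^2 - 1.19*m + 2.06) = 1.0854*m^5 - 2.1309*m^4 - 18.8897*m^3 + 6.215*m^2 + 12.0335*m - 5.2118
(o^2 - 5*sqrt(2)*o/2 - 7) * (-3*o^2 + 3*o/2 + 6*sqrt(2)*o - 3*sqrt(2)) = -3*o^4 + 3*o^3/2 + 27*sqrt(2)*o^3/2 - 27*sqrt(2)*o^2/4 - 9*o^2 - 42*sqrt(2)*o + 9*o/2 + 21*sqrt(2)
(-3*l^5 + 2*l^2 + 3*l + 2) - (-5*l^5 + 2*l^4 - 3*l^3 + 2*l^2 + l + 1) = 2*l^5 - 2*l^4 + 3*l^3 + 2*l + 1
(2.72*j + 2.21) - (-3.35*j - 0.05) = 6.07*j + 2.26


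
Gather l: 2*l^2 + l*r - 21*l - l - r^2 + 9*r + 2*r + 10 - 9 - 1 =2*l^2 + l*(r - 22) - r^2 + 11*r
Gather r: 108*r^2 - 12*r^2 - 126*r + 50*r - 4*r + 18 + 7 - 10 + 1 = 96*r^2 - 80*r + 16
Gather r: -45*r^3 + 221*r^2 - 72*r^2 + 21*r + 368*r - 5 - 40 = -45*r^3 + 149*r^2 + 389*r - 45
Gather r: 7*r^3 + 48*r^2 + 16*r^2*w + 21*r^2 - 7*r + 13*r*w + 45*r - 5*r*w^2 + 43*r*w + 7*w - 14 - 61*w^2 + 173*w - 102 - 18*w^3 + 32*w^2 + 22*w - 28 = 7*r^3 + r^2*(16*w + 69) + r*(-5*w^2 + 56*w + 38) - 18*w^3 - 29*w^2 + 202*w - 144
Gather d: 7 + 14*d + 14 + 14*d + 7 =28*d + 28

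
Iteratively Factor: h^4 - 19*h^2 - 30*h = (h + 2)*(h^3 - 2*h^2 - 15*h) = (h - 5)*(h + 2)*(h^2 + 3*h) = (h - 5)*(h + 2)*(h + 3)*(h)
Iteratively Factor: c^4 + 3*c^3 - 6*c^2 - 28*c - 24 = (c + 2)*(c^3 + c^2 - 8*c - 12) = (c - 3)*(c + 2)*(c^2 + 4*c + 4) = (c - 3)*(c + 2)^2*(c + 2)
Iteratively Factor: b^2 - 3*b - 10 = (b - 5)*(b + 2)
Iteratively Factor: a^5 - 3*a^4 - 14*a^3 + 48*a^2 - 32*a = (a)*(a^4 - 3*a^3 - 14*a^2 + 48*a - 32) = a*(a - 2)*(a^3 - a^2 - 16*a + 16) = a*(a - 4)*(a - 2)*(a^2 + 3*a - 4) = a*(a - 4)*(a - 2)*(a - 1)*(a + 4)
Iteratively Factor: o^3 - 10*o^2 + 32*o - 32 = (o - 4)*(o^2 - 6*o + 8) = (o - 4)*(o - 2)*(o - 4)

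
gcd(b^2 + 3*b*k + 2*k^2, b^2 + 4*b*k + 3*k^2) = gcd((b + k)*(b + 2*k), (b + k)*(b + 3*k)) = b + k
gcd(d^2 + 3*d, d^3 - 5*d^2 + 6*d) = d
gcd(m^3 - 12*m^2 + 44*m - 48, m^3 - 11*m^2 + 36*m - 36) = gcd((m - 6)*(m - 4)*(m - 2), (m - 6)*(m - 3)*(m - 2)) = m^2 - 8*m + 12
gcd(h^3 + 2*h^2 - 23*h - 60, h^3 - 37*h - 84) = h^2 + 7*h + 12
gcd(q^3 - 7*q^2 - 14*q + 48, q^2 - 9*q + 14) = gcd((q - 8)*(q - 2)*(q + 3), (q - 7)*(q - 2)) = q - 2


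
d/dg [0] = 0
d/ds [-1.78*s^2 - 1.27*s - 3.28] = -3.56*s - 1.27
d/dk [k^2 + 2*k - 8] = 2*k + 2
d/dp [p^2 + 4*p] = 2*p + 4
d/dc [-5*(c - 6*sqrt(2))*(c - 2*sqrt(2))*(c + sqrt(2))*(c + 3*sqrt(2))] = -20*c^3 + 60*sqrt(2)*c^2 + 340*c - 240*sqrt(2)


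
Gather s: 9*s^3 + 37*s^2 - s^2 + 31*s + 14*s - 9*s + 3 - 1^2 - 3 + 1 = 9*s^3 + 36*s^2 + 36*s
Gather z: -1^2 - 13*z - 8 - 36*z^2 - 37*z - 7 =-36*z^2 - 50*z - 16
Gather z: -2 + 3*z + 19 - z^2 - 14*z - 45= -z^2 - 11*z - 28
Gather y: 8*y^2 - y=8*y^2 - y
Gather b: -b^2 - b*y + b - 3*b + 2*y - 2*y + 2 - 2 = -b^2 + b*(-y - 2)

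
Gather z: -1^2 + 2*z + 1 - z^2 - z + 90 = -z^2 + z + 90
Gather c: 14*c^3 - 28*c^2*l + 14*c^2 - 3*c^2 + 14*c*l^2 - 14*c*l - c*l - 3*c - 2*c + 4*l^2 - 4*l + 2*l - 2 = 14*c^3 + c^2*(11 - 28*l) + c*(14*l^2 - 15*l - 5) + 4*l^2 - 2*l - 2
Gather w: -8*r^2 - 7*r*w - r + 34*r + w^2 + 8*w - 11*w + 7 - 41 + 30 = -8*r^2 + 33*r + w^2 + w*(-7*r - 3) - 4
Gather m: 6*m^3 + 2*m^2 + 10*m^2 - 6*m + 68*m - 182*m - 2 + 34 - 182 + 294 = 6*m^3 + 12*m^2 - 120*m + 144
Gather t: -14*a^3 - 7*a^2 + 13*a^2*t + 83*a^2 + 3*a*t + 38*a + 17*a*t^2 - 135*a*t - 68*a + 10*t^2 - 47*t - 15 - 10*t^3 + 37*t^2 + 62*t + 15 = -14*a^3 + 76*a^2 - 30*a - 10*t^3 + t^2*(17*a + 47) + t*(13*a^2 - 132*a + 15)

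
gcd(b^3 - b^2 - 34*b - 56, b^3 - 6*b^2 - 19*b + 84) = b^2 - 3*b - 28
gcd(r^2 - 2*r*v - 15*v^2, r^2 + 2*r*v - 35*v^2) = r - 5*v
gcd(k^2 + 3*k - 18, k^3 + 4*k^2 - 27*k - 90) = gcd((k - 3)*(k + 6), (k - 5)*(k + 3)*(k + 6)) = k + 6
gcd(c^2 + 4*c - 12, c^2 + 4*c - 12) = c^2 + 4*c - 12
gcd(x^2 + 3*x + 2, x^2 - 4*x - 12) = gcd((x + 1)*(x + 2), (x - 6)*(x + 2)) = x + 2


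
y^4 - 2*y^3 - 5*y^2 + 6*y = y*(y - 3)*(y - 1)*(y + 2)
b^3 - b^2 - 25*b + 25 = (b - 5)*(b - 1)*(b + 5)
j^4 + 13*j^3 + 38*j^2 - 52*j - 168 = (j - 2)*(j + 2)*(j + 6)*(j + 7)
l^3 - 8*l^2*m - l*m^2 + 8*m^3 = (l - 8*m)*(l - m)*(l + m)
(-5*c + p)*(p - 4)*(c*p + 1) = -5*c^2*p^2 + 20*c^2*p + c*p^3 - 4*c*p^2 - 5*c*p + 20*c + p^2 - 4*p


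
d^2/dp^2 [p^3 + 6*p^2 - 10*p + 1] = 6*p + 12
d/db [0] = 0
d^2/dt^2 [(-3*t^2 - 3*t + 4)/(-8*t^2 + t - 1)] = 4*(108*t^3 - 420*t^2 + 12*t + 17)/(512*t^6 - 192*t^5 + 216*t^4 - 49*t^3 + 27*t^2 - 3*t + 1)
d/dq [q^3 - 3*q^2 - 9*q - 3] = 3*q^2 - 6*q - 9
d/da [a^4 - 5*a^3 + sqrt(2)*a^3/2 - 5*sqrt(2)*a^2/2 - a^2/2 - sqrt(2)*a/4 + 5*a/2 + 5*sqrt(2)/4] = 4*a^3 - 15*a^2 + 3*sqrt(2)*a^2/2 - 5*sqrt(2)*a - a - sqrt(2)/4 + 5/2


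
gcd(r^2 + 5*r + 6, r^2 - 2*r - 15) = r + 3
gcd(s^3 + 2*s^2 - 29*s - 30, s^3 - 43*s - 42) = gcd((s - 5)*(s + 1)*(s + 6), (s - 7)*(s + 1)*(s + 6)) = s^2 + 7*s + 6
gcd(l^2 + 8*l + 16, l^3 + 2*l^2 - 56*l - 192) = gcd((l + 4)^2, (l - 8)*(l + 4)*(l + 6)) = l + 4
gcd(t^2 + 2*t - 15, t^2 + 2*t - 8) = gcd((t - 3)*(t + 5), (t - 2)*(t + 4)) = 1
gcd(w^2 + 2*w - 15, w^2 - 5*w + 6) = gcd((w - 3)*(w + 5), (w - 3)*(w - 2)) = w - 3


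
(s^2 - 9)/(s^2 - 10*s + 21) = (s + 3)/(s - 7)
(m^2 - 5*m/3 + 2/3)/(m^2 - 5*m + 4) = (m - 2/3)/(m - 4)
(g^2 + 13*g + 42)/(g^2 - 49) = (g + 6)/(g - 7)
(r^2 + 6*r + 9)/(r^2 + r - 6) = (r + 3)/(r - 2)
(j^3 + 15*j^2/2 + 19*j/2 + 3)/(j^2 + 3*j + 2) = (j^2 + 13*j/2 + 3)/(j + 2)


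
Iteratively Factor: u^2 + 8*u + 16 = (u + 4)*(u + 4)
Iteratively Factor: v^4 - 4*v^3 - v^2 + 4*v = (v - 4)*(v^3 - v) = (v - 4)*(v + 1)*(v^2 - v) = v*(v - 4)*(v + 1)*(v - 1)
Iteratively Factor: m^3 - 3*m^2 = (m)*(m^2 - 3*m) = m*(m - 3)*(m)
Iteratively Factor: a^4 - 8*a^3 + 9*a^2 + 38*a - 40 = (a + 2)*(a^3 - 10*a^2 + 29*a - 20) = (a - 4)*(a + 2)*(a^2 - 6*a + 5) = (a - 4)*(a - 1)*(a + 2)*(a - 5)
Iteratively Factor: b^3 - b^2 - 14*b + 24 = (b + 4)*(b^2 - 5*b + 6) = (b - 3)*(b + 4)*(b - 2)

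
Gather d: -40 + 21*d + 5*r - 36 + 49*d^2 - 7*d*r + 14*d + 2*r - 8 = 49*d^2 + d*(35 - 7*r) + 7*r - 84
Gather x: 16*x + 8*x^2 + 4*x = 8*x^2 + 20*x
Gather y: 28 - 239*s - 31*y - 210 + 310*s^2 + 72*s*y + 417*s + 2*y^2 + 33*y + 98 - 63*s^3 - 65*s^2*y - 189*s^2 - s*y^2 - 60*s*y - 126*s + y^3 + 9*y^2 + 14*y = -63*s^3 + 121*s^2 + 52*s + y^3 + y^2*(11 - s) + y*(-65*s^2 + 12*s + 16) - 84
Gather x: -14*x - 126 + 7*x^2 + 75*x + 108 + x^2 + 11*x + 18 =8*x^2 + 72*x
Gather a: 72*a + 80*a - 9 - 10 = 152*a - 19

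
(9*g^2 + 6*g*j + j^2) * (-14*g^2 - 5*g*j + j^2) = -126*g^4 - 129*g^3*j - 35*g^2*j^2 + g*j^3 + j^4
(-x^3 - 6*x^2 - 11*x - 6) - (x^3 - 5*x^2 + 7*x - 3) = -2*x^3 - x^2 - 18*x - 3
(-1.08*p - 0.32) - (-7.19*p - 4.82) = 6.11*p + 4.5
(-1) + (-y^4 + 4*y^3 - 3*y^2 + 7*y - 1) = -y^4 + 4*y^3 - 3*y^2 + 7*y - 2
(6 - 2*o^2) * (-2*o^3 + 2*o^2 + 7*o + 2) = 4*o^5 - 4*o^4 - 26*o^3 + 8*o^2 + 42*o + 12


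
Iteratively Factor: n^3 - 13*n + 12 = (n - 1)*(n^2 + n - 12) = (n - 1)*(n + 4)*(n - 3)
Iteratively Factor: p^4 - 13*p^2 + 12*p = (p)*(p^3 - 13*p + 12) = p*(p + 4)*(p^2 - 4*p + 3) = p*(p - 3)*(p + 4)*(p - 1)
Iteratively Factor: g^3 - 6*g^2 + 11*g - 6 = (g - 2)*(g^2 - 4*g + 3) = (g - 3)*(g - 2)*(g - 1)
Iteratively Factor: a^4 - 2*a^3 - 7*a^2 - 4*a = (a + 1)*(a^3 - 3*a^2 - 4*a) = (a + 1)^2*(a^2 - 4*a) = a*(a + 1)^2*(a - 4)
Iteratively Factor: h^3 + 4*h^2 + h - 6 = (h + 2)*(h^2 + 2*h - 3) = (h + 2)*(h + 3)*(h - 1)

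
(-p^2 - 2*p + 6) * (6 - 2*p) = 2*p^3 - 2*p^2 - 24*p + 36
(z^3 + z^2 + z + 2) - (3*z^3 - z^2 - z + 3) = -2*z^3 + 2*z^2 + 2*z - 1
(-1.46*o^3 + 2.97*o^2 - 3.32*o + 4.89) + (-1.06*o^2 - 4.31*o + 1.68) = -1.46*o^3 + 1.91*o^2 - 7.63*o + 6.57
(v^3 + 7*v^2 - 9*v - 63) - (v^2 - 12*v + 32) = v^3 + 6*v^2 + 3*v - 95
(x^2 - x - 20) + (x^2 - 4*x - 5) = 2*x^2 - 5*x - 25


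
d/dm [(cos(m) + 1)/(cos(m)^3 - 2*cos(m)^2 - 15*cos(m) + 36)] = (7*cos(m) + cos(2*m) + 18)*sin(m)/((cos(m) - 3)^3*(cos(m) + 4)^2)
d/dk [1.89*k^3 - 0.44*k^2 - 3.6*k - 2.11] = 5.67*k^2 - 0.88*k - 3.6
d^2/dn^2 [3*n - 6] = 0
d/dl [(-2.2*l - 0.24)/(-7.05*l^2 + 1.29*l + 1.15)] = (15.51*l^2 - 2.838*l - (2.2*l + 0.24)*(14.1*l - 1.29) - 2.53)/(-7.05*l^2 + 1.29*l + 1.15)^2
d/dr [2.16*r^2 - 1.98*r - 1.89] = 4.32*r - 1.98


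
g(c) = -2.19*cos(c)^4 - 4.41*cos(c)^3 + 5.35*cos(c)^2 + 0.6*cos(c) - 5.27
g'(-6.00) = 2.54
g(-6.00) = -5.53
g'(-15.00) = -7.36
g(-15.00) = -1.43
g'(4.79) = 1.34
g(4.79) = -5.19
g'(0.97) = -0.69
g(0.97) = -4.24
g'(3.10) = 0.61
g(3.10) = 1.69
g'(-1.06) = 1.44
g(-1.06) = -4.34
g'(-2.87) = -3.80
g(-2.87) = 1.17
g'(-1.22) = 2.22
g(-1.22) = -4.64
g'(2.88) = 3.67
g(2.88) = 1.21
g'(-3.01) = -1.90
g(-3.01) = 1.57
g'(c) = 8.76*sin(c)*cos(c)^3 + 13.23*sin(c)*cos(c)^2 - 10.7*sin(c)*cos(c) - 0.6*sin(c) = (8.76*cos(c)^3 + 13.23*cos(c)^2 - 10.7*cos(c) - 0.6)*sin(c)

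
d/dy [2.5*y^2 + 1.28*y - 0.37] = 5.0*y + 1.28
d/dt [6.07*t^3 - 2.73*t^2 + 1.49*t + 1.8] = 18.21*t^2 - 5.46*t + 1.49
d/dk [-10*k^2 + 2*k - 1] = 2 - 20*k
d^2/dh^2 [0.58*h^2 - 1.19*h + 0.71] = 1.16000000000000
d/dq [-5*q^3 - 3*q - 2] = -15*q^2 - 3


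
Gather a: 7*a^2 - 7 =7*a^2 - 7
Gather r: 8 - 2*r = 8 - 2*r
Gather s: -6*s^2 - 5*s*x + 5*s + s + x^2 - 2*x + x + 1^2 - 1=-6*s^2 + s*(6 - 5*x) + x^2 - x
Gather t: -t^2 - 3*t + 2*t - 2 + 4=-t^2 - t + 2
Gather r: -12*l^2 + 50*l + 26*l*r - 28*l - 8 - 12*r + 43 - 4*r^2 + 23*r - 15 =-12*l^2 + 22*l - 4*r^2 + r*(26*l + 11) + 20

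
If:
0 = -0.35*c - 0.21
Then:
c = -0.60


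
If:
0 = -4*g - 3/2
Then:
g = -3/8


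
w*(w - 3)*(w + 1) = w^3 - 2*w^2 - 3*w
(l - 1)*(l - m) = l^2 - l*m - l + m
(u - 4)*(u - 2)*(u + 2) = u^3 - 4*u^2 - 4*u + 16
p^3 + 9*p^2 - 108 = (p - 3)*(p + 6)^2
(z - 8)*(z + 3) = z^2 - 5*z - 24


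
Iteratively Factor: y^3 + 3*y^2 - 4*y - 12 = (y - 2)*(y^2 + 5*y + 6) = (y - 2)*(y + 3)*(y + 2)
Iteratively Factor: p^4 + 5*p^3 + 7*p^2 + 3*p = (p + 1)*(p^3 + 4*p^2 + 3*p) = p*(p + 1)*(p^2 + 4*p + 3) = p*(p + 1)*(p + 3)*(p + 1)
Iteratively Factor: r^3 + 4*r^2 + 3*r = (r + 3)*(r^2 + r) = r*(r + 3)*(r + 1)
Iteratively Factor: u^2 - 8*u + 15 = (u - 3)*(u - 5)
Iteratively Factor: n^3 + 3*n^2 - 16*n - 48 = (n - 4)*(n^2 + 7*n + 12) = (n - 4)*(n + 4)*(n + 3)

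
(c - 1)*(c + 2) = c^2 + c - 2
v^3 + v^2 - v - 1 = (v - 1)*(v + 1)^2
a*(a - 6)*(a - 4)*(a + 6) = a^4 - 4*a^3 - 36*a^2 + 144*a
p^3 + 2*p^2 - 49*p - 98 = (p - 7)*(p + 2)*(p + 7)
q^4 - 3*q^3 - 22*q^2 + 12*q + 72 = (q - 6)*(q - 2)*(q + 2)*(q + 3)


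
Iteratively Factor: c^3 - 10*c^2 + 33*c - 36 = (c - 3)*(c^2 - 7*c + 12) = (c - 3)^2*(c - 4)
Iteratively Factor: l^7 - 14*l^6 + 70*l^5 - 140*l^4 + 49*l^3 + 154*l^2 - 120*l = (l - 2)*(l^6 - 12*l^5 + 46*l^4 - 48*l^3 - 47*l^2 + 60*l) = (l - 2)*(l + 1)*(l^5 - 13*l^4 + 59*l^3 - 107*l^2 + 60*l) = (l - 2)*(l - 1)*(l + 1)*(l^4 - 12*l^3 + 47*l^2 - 60*l) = l*(l - 2)*(l - 1)*(l + 1)*(l^3 - 12*l^2 + 47*l - 60) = l*(l - 3)*(l - 2)*(l - 1)*(l + 1)*(l^2 - 9*l + 20) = l*(l - 4)*(l - 3)*(l - 2)*(l - 1)*(l + 1)*(l - 5)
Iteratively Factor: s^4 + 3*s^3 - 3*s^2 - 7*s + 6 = (s - 1)*(s^3 + 4*s^2 + s - 6) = (s - 1)*(s + 2)*(s^2 + 2*s - 3) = (s - 1)^2*(s + 2)*(s + 3)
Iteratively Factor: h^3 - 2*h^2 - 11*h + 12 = (h - 4)*(h^2 + 2*h - 3) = (h - 4)*(h + 3)*(h - 1)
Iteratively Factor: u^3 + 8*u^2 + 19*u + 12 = (u + 3)*(u^2 + 5*u + 4) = (u + 1)*(u + 3)*(u + 4)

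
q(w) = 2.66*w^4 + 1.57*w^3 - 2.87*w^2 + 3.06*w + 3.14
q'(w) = 10.64*w^3 + 4.71*w^2 - 5.74*w + 3.06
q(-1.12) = -1.91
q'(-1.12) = 0.45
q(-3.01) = 143.46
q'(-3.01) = -227.15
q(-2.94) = 128.17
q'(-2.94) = -209.74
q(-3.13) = 172.61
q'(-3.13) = -259.10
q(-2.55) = 63.11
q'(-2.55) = -128.10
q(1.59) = 24.06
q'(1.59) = 48.61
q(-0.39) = 1.48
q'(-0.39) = 5.38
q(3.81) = 620.48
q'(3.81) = 638.02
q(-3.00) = 141.20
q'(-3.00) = -224.61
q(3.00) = 244.34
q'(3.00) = 315.51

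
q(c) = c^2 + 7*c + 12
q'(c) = 2*c + 7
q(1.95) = 29.45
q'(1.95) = 10.90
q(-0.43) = 9.17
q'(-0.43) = 6.14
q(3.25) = 45.31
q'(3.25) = 13.50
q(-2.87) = 0.15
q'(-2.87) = 1.26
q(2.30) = 33.39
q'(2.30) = 11.60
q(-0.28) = 10.12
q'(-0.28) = 6.44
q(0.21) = 13.51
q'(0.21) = 7.42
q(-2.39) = 0.98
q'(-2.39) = 2.22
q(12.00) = 240.00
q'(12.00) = 31.00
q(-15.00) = 132.00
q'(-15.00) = -23.00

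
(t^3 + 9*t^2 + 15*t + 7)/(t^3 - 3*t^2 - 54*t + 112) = (t^2 + 2*t + 1)/(t^2 - 10*t + 16)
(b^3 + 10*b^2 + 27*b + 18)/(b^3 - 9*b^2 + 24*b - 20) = (b^3 + 10*b^2 + 27*b + 18)/(b^3 - 9*b^2 + 24*b - 20)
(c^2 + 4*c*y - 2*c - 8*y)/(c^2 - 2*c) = (c + 4*y)/c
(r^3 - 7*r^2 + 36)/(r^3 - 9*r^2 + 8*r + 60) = (r - 3)/(r - 5)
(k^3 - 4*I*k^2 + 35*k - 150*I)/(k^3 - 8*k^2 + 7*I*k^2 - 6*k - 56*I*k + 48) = (k^2 - 10*I*k - 25)/(k^2 + k*(-8 + I) - 8*I)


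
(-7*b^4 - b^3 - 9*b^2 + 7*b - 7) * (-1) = 7*b^4 + b^3 + 9*b^2 - 7*b + 7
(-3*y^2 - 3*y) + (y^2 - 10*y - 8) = -2*y^2 - 13*y - 8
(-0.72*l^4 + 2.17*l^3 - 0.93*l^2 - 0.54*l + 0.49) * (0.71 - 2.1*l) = 1.512*l^5 - 5.0682*l^4 + 3.4937*l^3 + 0.4737*l^2 - 1.4124*l + 0.3479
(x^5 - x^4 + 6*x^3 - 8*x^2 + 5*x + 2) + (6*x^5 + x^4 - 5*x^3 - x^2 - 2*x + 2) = 7*x^5 + x^3 - 9*x^2 + 3*x + 4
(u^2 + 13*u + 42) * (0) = 0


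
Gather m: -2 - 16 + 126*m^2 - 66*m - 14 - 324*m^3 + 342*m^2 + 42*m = -324*m^3 + 468*m^2 - 24*m - 32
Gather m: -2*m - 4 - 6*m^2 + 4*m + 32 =-6*m^2 + 2*m + 28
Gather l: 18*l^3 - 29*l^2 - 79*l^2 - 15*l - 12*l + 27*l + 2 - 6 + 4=18*l^3 - 108*l^2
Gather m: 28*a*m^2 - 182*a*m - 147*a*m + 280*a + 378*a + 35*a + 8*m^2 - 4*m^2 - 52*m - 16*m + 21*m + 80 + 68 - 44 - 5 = 693*a + m^2*(28*a + 4) + m*(-329*a - 47) + 99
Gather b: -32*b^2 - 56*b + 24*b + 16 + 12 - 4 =-32*b^2 - 32*b + 24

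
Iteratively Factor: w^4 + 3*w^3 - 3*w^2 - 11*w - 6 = (w + 3)*(w^3 - 3*w - 2) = (w + 1)*(w + 3)*(w^2 - w - 2) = (w + 1)^2*(w + 3)*(w - 2)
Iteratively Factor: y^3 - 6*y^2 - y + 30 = (y - 5)*(y^2 - y - 6) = (y - 5)*(y + 2)*(y - 3)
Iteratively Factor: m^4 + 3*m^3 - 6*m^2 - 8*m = (m + 1)*(m^3 + 2*m^2 - 8*m) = m*(m + 1)*(m^2 + 2*m - 8) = m*(m + 1)*(m + 4)*(m - 2)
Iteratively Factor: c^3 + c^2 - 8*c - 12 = (c + 2)*(c^2 - c - 6) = (c + 2)^2*(c - 3)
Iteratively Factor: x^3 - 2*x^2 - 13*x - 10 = (x + 1)*(x^2 - 3*x - 10) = (x + 1)*(x + 2)*(x - 5)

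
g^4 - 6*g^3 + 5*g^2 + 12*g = g*(g - 4)*(g - 3)*(g + 1)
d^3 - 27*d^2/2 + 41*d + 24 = (d - 8)*(d - 6)*(d + 1/2)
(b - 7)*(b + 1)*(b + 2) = b^3 - 4*b^2 - 19*b - 14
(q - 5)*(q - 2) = q^2 - 7*q + 10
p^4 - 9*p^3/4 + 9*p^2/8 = p^2*(p - 3/2)*(p - 3/4)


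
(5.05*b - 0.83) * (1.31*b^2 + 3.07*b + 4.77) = 6.6155*b^3 + 14.4162*b^2 + 21.5404*b - 3.9591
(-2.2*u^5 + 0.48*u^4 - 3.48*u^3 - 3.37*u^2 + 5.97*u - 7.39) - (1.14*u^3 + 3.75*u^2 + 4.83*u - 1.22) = -2.2*u^5 + 0.48*u^4 - 4.62*u^3 - 7.12*u^2 + 1.14*u - 6.17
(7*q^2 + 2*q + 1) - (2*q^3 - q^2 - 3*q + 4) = -2*q^3 + 8*q^2 + 5*q - 3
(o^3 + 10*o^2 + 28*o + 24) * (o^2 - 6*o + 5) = o^5 + 4*o^4 - 27*o^3 - 94*o^2 - 4*o + 120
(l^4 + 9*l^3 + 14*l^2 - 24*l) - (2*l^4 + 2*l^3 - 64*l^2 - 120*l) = -l^4 + 7*l^3 + 78*l^2 + 96*l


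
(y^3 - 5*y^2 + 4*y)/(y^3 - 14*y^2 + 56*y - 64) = y*(y - 1)/(y^2 - 10*y + 16)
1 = 1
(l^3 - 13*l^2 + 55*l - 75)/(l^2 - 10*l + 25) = l - 3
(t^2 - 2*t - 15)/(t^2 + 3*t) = (t - 5)/t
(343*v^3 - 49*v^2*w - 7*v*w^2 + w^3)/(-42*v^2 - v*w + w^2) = (-49*v^2 + w^2)/(6*v + w)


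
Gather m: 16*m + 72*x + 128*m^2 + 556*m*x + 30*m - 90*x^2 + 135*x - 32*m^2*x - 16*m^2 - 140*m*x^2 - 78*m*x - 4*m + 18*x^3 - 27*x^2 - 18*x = m^2*(112 - 32*x) + m*(-140*x^2 + 478*x + 42) + 18*x^3 - 117*x^2 + 189*x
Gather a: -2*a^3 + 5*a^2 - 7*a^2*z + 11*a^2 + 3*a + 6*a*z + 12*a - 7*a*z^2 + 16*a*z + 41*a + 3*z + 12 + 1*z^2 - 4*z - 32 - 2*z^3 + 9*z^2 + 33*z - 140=-2*a^3 + a^2*(16 - 7*z) + a*(-7*z^2 + 22*z + 56) - 2*z^3 + 10*z^2 + 32*z - 160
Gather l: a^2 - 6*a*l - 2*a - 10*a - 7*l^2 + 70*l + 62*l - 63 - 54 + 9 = a^2 - 12*a - 7*l^2 + l*(132 - 6*a) - 108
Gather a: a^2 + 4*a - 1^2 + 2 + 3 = a^2 + 4*a + 4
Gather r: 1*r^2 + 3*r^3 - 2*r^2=3*r^3 - r^2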